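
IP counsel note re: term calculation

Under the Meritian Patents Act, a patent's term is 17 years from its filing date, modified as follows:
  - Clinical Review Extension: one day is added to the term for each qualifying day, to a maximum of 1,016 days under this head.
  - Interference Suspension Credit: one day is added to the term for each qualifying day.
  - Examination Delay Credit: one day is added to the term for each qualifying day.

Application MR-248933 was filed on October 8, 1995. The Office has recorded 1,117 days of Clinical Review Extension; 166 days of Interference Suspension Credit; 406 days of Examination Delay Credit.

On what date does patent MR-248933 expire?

Base term: filing date + 17 years → 8 October 2012.
Clinical Review Extension: 1117 days claimed exceeds the 1016-day cap, so +1016 days → 21 July 2015.
Interference Suspension Credit: +166 days → 3 January 2016.
Examination Delay Credit: +406 days → 12 February 2017.

2017-02-12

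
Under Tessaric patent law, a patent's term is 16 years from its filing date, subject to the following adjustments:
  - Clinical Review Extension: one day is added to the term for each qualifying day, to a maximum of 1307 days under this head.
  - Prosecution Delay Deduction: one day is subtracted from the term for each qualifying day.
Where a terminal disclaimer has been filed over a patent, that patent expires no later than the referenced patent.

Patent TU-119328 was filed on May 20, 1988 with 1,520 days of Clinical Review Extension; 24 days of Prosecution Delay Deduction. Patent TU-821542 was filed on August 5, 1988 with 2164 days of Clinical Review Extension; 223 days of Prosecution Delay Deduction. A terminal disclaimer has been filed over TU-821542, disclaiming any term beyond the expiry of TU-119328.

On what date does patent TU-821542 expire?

July 25, 2007

Natural term of TU-821542:
  Base: filing + 16 years → 5 August 2004.
  Clinical Review Extension: 2164 days claimed exceeds the 1307-day cap, so +1307 days → 4 March 2008.
  Prosecution Delay Deduction: −223 days → 25 July 2007.
Expiry of referenced patent TU-119328:
  Base: filing + 16 years → 20 May 2004.
  Clinical Review Extension: 1520 days claimed exceeds the 1307-day cap, so +1307 days → 18 December 2007.
  Prosecution Delay Deduction: −24 days → 24 November 2007.
Terminal disclaimer: TU-821542 expires on the earlier of 25 July 2007 and 24 November 2007.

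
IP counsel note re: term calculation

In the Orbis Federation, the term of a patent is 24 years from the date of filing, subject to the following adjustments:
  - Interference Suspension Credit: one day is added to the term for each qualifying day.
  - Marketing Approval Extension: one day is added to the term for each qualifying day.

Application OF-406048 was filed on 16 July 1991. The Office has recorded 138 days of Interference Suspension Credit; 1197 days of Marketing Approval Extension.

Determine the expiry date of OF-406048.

Base term: filing date + 24 years → 16 July 2015.
Interference Suspension Credit: +138 days → 1 December 2015.
Marketing Approval Extension: +1197 days → 12 March 2019.

2019-03-12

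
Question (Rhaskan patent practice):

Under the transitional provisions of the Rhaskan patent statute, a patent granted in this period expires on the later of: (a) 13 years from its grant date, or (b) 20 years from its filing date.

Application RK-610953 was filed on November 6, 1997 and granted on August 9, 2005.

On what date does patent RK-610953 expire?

(a) grant + 13 years → 9 August 2018.
(b) filing + 20 years → 6 November 2017.
Later of the two: 9 August 2018.

2018-08-09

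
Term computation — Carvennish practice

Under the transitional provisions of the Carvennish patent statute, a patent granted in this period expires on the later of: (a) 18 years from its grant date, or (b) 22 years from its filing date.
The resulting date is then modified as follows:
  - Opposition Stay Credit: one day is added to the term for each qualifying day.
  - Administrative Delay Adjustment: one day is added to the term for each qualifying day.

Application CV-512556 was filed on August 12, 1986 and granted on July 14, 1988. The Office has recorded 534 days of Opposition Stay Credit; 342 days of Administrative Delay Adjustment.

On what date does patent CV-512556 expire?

2011-01-05

(a) grant + 18 years → 14 July 2006.
(b) filing + 22 years → 12 August 2008.
Later of the two: 12 August 2008.
Opposition Stay Credit: +534 days → 28 January 2010.
Administrative Delay Adjustment: +342 days → 5 January 2011.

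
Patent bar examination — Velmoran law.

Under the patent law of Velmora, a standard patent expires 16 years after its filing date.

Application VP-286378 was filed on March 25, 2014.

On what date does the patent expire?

March 25, 2030

Filing date + 16 years → 25 March 2030.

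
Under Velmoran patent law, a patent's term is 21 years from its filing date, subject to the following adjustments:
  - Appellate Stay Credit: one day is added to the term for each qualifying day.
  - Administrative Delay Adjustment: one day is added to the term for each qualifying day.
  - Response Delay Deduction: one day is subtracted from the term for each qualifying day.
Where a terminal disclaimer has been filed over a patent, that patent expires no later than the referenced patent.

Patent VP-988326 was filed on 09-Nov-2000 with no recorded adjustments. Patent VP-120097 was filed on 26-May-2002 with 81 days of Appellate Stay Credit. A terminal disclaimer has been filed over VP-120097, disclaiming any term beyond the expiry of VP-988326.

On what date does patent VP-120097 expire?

2021-11-09

Natural term of VP-120097:
  Base: filing + 21 years → 26 May 2023.
  Appellate Stay Credit: +81 days → 15 August 2023.
Expiry of referenced patent VP-988326:
  Base: filing + 21 years → 9 November 2021.
Terminal disclaimer: VP-120097 expires on the earlier of 15 August 2023 and 9 November 2021.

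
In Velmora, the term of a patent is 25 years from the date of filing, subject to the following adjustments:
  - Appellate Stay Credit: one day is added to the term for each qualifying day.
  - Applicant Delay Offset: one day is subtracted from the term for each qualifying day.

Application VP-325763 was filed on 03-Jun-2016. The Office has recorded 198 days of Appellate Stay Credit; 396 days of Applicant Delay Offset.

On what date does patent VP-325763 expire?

Base term: filing date + 25 years → 3 June 2041.
Appellate Stay Credit: +198 days → 18 December 2041.
Applicant Delay Offset: −396 days → 17 November 2040.

2040-11-17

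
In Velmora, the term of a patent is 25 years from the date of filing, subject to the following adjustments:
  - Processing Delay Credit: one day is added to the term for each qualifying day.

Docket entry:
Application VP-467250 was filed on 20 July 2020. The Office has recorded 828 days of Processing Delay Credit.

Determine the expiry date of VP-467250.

Base term: filing date + 25 years → 20 July 2045.
Processing Delay Credit: +828 days → 26 October 2047.

2047-10-26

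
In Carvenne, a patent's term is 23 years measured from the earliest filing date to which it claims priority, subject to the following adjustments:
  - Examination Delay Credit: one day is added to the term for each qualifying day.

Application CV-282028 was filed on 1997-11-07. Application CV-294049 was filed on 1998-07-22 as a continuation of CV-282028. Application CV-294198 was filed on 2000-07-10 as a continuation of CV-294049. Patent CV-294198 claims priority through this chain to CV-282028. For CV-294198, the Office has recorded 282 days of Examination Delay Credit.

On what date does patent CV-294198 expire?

Earliest priority filing: 7 November 1997.
Base term: 7 November 1997 + 23 years → 7 November 2020.
Examination Delay Credit: +282 days → 16 August 2021.

August 16, 2021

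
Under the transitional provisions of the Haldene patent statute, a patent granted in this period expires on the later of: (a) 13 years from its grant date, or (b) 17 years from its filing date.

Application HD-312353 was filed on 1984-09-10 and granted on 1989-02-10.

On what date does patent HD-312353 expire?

2002-02-10

(a) grant + 13 years → 10 February 2002.
(b) filing + 17 years → 10 September 2001.
Later of the two: 10 February 2002.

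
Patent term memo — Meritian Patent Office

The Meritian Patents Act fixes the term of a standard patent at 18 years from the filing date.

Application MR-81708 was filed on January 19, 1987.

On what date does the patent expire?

Filing date + 18 years → 19 January 2005.

2005-01-19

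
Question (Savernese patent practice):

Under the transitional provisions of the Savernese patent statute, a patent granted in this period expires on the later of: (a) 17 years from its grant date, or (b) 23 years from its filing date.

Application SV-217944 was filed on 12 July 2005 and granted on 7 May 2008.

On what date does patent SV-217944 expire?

(a) grant + 17 years → 7 May 2025.
(b) filing + 23 years → 12 July 2028.
Later of the two: 12 July 2028.

2028-07-12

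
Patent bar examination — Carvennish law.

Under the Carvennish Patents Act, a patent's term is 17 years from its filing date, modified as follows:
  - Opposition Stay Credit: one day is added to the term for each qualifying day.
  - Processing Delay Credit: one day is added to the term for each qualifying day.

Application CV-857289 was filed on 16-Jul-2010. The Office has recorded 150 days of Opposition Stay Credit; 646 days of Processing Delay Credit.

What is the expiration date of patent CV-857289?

2029-09-19

Base term: filing date + 17 years → 16 July 2027.
Opposition Stay Credit: +150 days → 13 December 2027.
Processing Delay Credit: +646 days → 19 September 2029.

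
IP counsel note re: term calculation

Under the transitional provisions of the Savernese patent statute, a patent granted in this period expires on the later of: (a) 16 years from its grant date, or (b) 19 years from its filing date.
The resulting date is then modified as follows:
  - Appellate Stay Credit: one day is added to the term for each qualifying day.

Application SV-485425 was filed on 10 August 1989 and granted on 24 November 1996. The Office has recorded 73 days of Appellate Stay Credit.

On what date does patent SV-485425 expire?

2013-02-05

(a) grant + 16 years → 24 November 2012.
(b) filing + 19 years → 10 August 2008.
Later of the two: 24 November 2012.
Appellate Stay Credit: +73 days → 5 February 2013.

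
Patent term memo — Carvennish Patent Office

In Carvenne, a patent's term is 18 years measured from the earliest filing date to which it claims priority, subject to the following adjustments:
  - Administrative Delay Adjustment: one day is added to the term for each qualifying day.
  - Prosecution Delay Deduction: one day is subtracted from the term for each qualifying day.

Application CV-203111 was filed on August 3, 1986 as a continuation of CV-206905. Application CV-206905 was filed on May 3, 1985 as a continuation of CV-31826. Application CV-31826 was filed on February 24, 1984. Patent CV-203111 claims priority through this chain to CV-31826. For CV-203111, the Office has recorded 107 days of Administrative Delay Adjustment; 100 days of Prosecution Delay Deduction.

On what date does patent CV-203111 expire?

Earliest priority filing: 24 February 1984.
Base term: 24 February 1984 + 18 years → 24 February 2002.
Administrative Delay Adjustment: +107 days → 11 June 2002.
Prosecution Delay Deduction: −100 days → 3 March 2002.

March 3, 2002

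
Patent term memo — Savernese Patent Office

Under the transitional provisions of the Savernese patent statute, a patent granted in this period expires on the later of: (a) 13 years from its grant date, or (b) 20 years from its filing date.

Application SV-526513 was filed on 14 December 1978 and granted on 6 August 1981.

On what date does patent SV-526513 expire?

(a) grant + 13 years → 6 August 1994.
(b) filing + 20 years → 14 December 1998.
Later of the two: 14 December 1998.

1998-12-14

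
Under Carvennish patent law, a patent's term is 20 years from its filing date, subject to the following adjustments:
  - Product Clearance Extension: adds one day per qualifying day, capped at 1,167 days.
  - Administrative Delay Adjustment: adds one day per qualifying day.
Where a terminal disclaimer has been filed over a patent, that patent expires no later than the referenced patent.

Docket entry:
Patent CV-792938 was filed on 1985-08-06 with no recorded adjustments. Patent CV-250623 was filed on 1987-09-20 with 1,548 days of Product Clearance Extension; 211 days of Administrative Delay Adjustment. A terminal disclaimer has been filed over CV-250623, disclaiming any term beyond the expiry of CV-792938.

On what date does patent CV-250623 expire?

Natural term of CV-250623:
  Base: filing + 20 years → 20 September 2007.
  Product Clearance Extension: 1548 days claimed exceeds the 1167-day cap, so +1167 days → 30 November 2010.
  Administrative Delay Adjustment: +211 days → 29 June 2011.
Expiry of referenced patent CV-792938:
  Base: filing + 20 years → 6 August 2005.
Terminal disclaimer: CV-250623 expires on the earlier of 29 June 2011 and 6 August 2005.

2005-08-06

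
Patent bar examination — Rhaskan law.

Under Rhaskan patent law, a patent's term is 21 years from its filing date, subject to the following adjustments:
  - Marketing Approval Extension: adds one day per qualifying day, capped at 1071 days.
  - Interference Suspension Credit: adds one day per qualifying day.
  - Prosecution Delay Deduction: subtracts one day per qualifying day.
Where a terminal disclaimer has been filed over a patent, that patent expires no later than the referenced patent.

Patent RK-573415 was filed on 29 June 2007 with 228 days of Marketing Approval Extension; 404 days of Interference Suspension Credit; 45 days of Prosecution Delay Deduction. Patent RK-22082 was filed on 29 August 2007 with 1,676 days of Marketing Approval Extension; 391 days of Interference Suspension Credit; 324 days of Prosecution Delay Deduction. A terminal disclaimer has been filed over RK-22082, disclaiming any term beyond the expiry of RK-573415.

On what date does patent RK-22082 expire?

February 6, 2030

Natural term of RK-22082:
  Base: filing + 21 years → 29 August 2028.
  Marketing Approval Extension: 1676 days claimed exceeds the 1071-day cap, so +1071 days → 5 August 2031.
  Interference Suspension Credit: +391 days → 30 August 2032.
  Prosecution Delay Deduction: −324 days → 11 October 2031.
Expiry of referenced patent RK-573415:
  Base: filing + 21 years → 29 June 2028.
  Marketing Approval Extension: 228 days (within the 1071-day cap) → +228 days → 12 February 2029.
  Interference Suspension Credit: +404 days → 23 March 2030.
  Prosecution Delay Deduction: −45 days → 6 February 2030.
Terminal disclaimer: RK-22082 expires on the earlier of 11 October 2031 and 6 February 2030.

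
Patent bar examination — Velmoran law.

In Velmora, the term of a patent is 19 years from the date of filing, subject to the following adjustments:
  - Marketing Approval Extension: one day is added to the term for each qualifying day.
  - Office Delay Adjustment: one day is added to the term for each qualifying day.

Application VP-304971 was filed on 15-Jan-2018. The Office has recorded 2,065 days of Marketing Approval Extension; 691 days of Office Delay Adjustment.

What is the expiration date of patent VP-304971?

Base term: filing date + 19 years → 15 January 2037.
Marketing Approval Extension: +2065 days → 11 September 2042.
Office Delay Adjustment: +691 days → 2 August 2044.

2044-08-02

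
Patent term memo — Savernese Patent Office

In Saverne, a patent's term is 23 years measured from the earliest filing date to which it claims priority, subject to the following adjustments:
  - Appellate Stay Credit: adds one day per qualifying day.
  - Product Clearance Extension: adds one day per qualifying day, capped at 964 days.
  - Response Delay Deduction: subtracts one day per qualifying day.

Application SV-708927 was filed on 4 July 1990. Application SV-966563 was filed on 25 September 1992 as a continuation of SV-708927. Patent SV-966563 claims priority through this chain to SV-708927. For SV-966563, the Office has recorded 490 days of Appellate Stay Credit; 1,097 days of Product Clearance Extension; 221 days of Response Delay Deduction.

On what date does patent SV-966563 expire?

Earliest priority filing: 4 July 1990.
Base term: 4 July 1990 + 23 years → 4 July 2013.
Appellate Stay Credit: +490 days → 6 November 2014.
Product Clearance Extension: 1097 days claimed exceeds the 964-day cap, so +964 days → 27 June 2017.
Response Delay Deduction: −221 days → 18 November 2016.

November 18, 2016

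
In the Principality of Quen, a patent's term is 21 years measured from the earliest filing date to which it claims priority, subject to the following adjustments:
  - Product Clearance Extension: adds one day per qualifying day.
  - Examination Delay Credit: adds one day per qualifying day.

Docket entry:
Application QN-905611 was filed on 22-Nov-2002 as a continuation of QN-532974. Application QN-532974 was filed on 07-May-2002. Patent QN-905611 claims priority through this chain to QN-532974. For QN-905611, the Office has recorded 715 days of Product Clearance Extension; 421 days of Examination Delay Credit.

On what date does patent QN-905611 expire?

2026-06-16

Earliest priority filing: 7 May 2002.
Base term: 7 May 2002 + 21 years → 7 May 2023.
Product Clearance Extension: +715 days → 21 April 2025.
Examination Delay Credit: +421 days → 16 June 2026.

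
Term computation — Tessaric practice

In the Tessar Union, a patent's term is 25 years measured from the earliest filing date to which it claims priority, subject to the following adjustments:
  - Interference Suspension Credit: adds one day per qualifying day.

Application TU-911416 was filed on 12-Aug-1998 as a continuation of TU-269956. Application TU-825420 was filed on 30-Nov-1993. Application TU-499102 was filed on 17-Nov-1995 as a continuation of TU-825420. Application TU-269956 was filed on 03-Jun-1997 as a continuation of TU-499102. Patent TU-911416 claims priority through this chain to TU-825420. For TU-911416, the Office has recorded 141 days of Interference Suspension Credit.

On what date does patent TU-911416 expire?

April 20, 2019

Earliest priority filing: 30 November 1993.
Base term: 30 November 1993 + 25 years → 30 November 2018.
Interference Suspension Credit: +141 days → 20 April 2019.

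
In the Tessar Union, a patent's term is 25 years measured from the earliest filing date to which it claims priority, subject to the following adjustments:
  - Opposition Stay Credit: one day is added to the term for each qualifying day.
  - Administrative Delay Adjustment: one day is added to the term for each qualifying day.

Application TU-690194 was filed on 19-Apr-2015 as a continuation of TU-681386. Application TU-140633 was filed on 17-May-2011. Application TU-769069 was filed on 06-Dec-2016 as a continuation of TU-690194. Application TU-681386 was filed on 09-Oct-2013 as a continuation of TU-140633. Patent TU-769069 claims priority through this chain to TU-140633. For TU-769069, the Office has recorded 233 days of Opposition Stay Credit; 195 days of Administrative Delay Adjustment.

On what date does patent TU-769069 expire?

2037-07-19

Earliest priority filing: 17 May 2011.
Base term: 17 May 2011 + 25 years → 17 May 2036.
Opposition Stay Credit: +233 days → 5 January 2037.
Administrative Delay Adjustment: +195 days → 19 July 2037.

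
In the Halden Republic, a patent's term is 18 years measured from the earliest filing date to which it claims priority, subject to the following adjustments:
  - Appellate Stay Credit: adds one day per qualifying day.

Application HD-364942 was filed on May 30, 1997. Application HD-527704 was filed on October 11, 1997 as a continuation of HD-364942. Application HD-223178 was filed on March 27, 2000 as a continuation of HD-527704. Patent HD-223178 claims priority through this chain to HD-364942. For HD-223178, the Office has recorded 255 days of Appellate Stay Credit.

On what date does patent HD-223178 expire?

Earliest priority filing: 30 May 1997.
Base term: 30 May 1997 + 18 years → 30 May 2015.
Appellate Stay Credit: +255 days → 9 February 2016.

2016-02-09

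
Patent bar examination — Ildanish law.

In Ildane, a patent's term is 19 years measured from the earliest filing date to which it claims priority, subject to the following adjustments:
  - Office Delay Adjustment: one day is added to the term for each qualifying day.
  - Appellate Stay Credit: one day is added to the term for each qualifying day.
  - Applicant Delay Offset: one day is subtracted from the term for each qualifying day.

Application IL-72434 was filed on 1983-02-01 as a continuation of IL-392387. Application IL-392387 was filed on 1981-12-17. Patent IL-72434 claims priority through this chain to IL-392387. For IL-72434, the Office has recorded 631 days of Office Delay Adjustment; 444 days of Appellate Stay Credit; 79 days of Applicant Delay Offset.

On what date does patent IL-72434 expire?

September 9, 2003

Earliest priority filing: 17 December 1981.
Base term: 17 December 1981 + 19 years → 17 December 2000.
Office Delay Adjustment: +631 days → 9 September 2002.
Appellate Stay Credit: +444 days → 27 November 2003.
Applicant Delay Offset: −79 days → 9 September 2003.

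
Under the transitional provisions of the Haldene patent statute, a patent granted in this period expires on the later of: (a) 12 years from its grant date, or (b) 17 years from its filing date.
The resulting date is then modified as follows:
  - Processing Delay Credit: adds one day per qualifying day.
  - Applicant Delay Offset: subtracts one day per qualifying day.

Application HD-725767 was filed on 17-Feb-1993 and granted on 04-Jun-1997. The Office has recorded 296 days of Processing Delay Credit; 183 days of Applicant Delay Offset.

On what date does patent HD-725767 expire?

June 10, 2010

(a) grant + 12 years → 4 June 2009.
(b) filing + 17 years → 17 February 2010.
Later of the two: 17 February 2010.
Processing Delay Credit: +296 days → 10 December 2010.
Applicant Delay Offset: −183 days → 10 June 2010.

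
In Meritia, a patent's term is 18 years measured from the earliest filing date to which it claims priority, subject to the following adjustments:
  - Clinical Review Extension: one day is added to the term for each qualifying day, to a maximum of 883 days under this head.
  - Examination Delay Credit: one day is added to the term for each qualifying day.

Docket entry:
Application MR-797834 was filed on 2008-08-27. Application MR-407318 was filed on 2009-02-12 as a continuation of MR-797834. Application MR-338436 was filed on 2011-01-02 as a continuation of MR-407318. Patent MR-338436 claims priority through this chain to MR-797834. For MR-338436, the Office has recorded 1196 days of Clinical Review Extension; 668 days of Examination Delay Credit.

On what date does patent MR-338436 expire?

Earliest priority filing: 27 August 2008.
Base term: 27 August 2008 + 18 years → 27 August 2026.
Clinical Review Extension: 1196 days claimed exceeds the 883-day cap, so +883 days → 26 January 2029.
Examination Delay Credit: +668 days → 25 November 2030.

2030-11-25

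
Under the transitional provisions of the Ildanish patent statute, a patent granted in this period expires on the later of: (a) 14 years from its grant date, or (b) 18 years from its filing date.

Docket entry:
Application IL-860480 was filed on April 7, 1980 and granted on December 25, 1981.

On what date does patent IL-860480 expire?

April 7, 1998

(a) grant + 14 years → 25 December 1995.
(b) filing + 18 years → 7 April 1998.
Later of the two: 7 April 1998.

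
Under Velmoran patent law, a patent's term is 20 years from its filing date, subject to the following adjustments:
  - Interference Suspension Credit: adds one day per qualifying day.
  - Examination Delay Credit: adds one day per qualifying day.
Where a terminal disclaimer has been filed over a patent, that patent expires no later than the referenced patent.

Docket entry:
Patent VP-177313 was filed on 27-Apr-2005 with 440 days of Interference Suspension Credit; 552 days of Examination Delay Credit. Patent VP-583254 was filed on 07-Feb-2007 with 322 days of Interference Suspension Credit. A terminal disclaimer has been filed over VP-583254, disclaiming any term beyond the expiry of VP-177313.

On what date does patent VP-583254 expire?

Natural term of VP-583254:
  Base: filing + 20 years → 7 February 2027.
  Interference Suspension Credit: +322 days → 26 December 2027.
Expiry of referenced patent VP-177313:
  Base: filing + 20 years → 27 April 2025.
  Interference Suspension Credit: +440 days → 11 July 2026.
  Examination Delay Credit: +552 days → 14 January 2028.
Terminal disclaimer: VP-583254 expires on the earlier of 26 December 2027 and 14 January 2028.

2027-12-26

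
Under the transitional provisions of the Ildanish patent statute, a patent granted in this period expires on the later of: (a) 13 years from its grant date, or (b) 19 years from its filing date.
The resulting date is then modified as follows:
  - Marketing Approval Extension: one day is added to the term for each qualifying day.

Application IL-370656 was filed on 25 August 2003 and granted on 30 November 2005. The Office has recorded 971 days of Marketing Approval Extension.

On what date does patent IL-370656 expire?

2025-04-22

(a) grant + 13 years → 30 November 2018.
(b) filing + 19 years → 25 August 2022.
Later of the two: 25 August 2022.
Marketing Approval Extension: +971 days → 22 April 2025.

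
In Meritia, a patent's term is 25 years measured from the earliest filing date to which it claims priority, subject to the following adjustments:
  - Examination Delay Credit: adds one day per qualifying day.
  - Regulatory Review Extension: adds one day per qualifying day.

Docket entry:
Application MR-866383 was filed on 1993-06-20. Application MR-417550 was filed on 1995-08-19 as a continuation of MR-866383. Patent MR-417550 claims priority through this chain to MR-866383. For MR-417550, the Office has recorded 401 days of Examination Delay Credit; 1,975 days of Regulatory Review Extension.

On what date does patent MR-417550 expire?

Earliest priority filing: 20 June 1993.
Base term: 20 June 1993 + 25 years → 20 June 2018.
Examination Delay Credit: +401 days → 26 July 2019.
Regulatory Review Extension: +1975 days → 21 December 2024.

December 21, 2024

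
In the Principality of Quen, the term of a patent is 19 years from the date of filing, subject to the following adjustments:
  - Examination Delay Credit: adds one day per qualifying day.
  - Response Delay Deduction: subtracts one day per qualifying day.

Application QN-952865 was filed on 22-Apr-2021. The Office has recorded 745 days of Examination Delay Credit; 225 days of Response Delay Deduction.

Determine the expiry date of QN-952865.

2041-09-24

Base term: filing date + 19 years → 22 April 2040.
Examination Delay Credit: +745 days → 7 May 2042.
Response Delay Deduction: −225 days → 24 September 2041.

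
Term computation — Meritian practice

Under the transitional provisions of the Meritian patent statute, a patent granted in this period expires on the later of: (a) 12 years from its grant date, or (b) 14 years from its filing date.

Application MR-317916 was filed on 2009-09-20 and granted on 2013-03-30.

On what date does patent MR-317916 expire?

2025-03-30

(a) grant + 12 years → 30 March 2025.
(b) filing + 14 years → 20 September 2023.
Later of the two: 30 March 2025.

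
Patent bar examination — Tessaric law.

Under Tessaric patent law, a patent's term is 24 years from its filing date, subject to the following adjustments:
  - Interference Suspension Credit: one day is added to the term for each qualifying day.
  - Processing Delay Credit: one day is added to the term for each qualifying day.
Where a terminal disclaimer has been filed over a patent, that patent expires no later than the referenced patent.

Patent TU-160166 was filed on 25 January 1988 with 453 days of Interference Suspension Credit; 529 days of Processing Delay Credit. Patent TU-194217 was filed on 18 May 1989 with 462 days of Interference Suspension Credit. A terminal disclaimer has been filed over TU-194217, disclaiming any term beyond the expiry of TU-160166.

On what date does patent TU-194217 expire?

Natural term of TU-194217:
  Base: filing + 24 years → 18 May 2013.
  Interference Suspension Credit: +462 days → 23 August 2014.
Expiry of referenced patent TU-160166:
  Base: filing + 24 years → 25 January 2012.
  Interference Suspension Credit: +453 days → 22 April 2013.
  Processing Delay Credit: +529 days → 3 October 2014.
Terminal disclaimer: TU-194217 expires on the earlier of 23 August 2014 and 3 October 2014.

August 23, 2014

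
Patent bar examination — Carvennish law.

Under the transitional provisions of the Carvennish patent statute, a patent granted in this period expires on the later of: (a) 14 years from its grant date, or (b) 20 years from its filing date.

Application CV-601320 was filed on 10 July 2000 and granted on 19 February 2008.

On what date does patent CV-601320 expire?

(a) grant + 14 years → 19 February 2022.
(b) filing + 20 years → 10 July 2020.
Later of the two: 19 February 2022.

February 19, 2022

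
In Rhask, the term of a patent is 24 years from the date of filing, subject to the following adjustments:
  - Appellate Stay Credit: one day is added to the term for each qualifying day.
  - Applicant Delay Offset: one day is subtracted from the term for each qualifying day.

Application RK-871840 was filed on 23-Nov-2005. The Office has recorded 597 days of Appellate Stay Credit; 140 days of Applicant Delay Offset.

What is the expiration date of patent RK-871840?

February 23, 2031

Base term: filing date + 24 years → 23 November 2029.
Appellate Stay Credit: +597 days → 13 July 2031.
Applicant Delay Offset: −140 days → 23 February 2031.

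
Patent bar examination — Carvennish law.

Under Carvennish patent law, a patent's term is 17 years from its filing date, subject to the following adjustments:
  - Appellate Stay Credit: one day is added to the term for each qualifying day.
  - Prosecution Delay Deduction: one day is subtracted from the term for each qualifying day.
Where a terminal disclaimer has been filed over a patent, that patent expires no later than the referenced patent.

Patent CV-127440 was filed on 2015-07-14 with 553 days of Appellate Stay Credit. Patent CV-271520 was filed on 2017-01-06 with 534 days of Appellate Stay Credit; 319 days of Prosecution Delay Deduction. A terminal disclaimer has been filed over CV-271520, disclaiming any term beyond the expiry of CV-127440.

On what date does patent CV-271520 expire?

Natural term of CV-271520:
  Base: filing + 17 years → 6 January 2034.
  Appellate Stay Credit: +534 days → 24 June 2035.
  Prosecution Delay Deduction: −319 days → 9 August 2034.
Expiry of referenced patent CV-127440:
  Base: filing + 17 years → 14 July 2032.
  Appellate Stay Credit: +553 days → 18 January 2034.
Terminal disclaimer: CV-271520 expires on the earlier of 9 August 2034 and 18 January 2034.

2034-01-18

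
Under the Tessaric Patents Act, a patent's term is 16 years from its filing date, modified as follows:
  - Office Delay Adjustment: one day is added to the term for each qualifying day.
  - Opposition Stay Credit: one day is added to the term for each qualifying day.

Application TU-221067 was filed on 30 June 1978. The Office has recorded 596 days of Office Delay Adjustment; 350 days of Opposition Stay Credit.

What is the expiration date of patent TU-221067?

Base term: filing date + 16 years → 30 June 1994.
Office Delay Adjustment: +596 days → 16 February 1996.
Opposition Stay Credit: +350 days → 31 January 1997.

January 31, 1997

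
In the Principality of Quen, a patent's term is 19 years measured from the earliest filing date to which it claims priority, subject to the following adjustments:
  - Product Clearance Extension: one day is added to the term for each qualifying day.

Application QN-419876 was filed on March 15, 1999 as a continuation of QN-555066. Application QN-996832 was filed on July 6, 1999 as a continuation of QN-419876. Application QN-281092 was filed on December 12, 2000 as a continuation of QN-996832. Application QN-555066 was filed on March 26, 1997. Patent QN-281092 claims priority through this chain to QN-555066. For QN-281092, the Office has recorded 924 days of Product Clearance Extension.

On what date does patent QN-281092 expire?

2018-10-06

Earliest priority filing: 26 March 1997.
Base term: 26 March 1997 + 19 years → 26 March 2016.
Product Clearance Extension: +924 days → 6 October 2018.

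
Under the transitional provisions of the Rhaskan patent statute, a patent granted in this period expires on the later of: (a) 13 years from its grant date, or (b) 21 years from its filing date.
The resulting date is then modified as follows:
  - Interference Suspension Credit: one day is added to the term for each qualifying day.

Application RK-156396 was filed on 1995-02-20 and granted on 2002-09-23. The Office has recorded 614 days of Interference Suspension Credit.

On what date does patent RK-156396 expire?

2017-10-26

(a) grant + 13 years → 23 September 2015.
(b) filing + 21 years → 20 February 2016.
Later of the two: 20 February 2016.
Interference Suspension Credit: +614 days → 26 October 2017.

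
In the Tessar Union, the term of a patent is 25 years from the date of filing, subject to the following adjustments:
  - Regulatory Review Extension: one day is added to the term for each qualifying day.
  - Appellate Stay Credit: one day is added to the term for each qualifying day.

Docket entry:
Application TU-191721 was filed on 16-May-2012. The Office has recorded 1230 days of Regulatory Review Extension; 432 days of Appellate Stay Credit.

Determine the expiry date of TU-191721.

2041-12-03

Base term: filing date + 25 years → 16 May 2037.
Regulatory Review Extension: +1230 days → 27 September 2040.
Appellate Stay Credit: +432 days → 3 December 2041.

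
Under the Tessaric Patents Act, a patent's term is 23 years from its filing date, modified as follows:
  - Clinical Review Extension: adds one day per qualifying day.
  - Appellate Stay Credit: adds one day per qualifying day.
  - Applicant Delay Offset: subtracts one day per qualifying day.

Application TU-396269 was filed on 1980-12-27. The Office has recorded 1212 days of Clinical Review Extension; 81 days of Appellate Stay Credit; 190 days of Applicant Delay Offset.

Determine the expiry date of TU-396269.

Base term: filing date + 23 years → 27 December 2003.
Clinical Review Extension: +1212 days → 22 April 2007.
Appellate Stay Credit: +81 days → 12 July 2007.
Applicant Delay Offset: −190 days → 3 January 2007.

2007-01-03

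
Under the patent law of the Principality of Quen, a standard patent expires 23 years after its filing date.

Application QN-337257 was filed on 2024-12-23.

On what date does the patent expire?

December 23, 2047

Filing date + 23 years → 23 December 2047.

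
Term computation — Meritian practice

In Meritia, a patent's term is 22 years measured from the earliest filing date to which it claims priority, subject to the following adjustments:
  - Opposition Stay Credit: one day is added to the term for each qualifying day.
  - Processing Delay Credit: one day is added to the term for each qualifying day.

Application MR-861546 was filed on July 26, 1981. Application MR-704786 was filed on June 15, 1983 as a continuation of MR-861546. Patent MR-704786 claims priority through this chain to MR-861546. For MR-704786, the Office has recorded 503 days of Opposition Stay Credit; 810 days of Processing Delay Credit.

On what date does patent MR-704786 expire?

Earliest priority filing: 26 July 1981.
Base term: 26 July 1981 + 22 years → 26 July 2003.
Opposition Stay Credit: +503 days → 10 December 2004.
Processing Delay Credit: +810 days → 28 February 2007.

2007-02-28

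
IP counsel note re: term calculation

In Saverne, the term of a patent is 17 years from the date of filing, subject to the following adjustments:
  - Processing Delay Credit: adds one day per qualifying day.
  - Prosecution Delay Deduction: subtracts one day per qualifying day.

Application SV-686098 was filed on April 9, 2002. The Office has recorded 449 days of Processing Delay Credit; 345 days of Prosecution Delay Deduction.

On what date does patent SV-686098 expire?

July 22, 2019

Base term: filing date + 17 years → 9 April 2019.
Processing Delay Credit: +449 days → 1 July 2020.
Prosecution Delay Deduction: −345 days → 22 July 2019.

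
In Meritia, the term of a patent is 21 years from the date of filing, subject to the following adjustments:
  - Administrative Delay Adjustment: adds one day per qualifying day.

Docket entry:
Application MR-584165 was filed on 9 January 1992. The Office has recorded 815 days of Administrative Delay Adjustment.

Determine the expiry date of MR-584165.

Base term: filing date + 21 years → 9 January 2013.
Administrative Delay Adjustment: +815 days → 4 April 2015.

April 4, 2015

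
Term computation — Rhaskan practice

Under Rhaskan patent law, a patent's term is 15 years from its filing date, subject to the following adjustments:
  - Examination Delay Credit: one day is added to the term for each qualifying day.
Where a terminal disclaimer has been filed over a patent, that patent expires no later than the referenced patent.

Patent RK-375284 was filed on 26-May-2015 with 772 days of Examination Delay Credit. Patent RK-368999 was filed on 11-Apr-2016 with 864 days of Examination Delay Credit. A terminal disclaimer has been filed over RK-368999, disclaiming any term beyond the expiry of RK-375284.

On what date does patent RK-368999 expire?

Natural term of RK-368999:
  Base: filing + 15 years → 11 April 2031.
  Examination Delay Credit: +864 days → 22 August 2033.
Expiry of referenced patent RK-375284:
  Base: filing + 15 years → 26 May 2030.
  Examination Delay Credit: +772 days → 6 July 2032.
Terminal disclaimer: RK-368999 expires on the earlier of 22 August 2033 and 6 July 2032.

July 6, 2032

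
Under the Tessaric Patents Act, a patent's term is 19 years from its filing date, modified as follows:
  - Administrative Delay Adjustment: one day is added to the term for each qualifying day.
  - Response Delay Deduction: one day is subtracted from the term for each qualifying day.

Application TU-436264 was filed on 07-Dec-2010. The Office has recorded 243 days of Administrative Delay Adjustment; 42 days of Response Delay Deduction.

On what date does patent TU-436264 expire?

Base term: filing date + 19 years → 7 December 2029.
Administrative Delay Adjustment: +243 days → 7 August 2030.
Response Delay Deduction: −42 days → 26 June 2030.

2030-06-26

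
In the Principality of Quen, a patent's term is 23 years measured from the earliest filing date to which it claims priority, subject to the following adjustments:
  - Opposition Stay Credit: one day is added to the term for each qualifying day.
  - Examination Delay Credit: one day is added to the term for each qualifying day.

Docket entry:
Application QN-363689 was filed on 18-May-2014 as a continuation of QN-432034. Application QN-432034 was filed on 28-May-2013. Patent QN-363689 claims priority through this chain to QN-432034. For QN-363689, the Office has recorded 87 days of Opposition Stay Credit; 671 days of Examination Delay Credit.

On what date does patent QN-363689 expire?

June 25, 2038

Earliest priority filing: 28 May 2013.
Base term: 28 May 2013 + 23 years → 28 May 2036.
Opposition Stay Credit: +87 days → 23 August 2036.
Examination Delay Credit: +671 days → 25 June 2038.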